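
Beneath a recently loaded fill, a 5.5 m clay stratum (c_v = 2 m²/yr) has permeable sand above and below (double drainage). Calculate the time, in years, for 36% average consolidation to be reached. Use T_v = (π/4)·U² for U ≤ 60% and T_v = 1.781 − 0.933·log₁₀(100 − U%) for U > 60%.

Drainage path length: H_d = H/2 = 2.75 m (double drainage).
U ≤ 60%: T_v = (π/4)·U² = (π/4)×0.36² = 0.10179.
t = T_v·H_d²/c_v = 0.10179×2.75²/2 = 0.3849 years.

t ≈ 0.385 years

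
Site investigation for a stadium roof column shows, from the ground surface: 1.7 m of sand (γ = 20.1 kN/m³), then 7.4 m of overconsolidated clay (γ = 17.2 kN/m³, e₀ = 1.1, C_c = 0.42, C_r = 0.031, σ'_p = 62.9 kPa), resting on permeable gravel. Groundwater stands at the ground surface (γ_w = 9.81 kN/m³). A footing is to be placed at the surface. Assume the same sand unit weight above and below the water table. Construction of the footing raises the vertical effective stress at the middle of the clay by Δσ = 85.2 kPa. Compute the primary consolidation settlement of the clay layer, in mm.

Mid-depth of clay below the ground surface: z = 1.7 + 7.4/2 = 5.4 m.
Total vertical stress at mid-clay: σ_v = 20.1×1.7 + 17.2×3.7 = 97.81 kPa.
Pore pressure: u = 9.81×(5.4 − 0) = 52.974 kPa.
Initial effective stress: σ'_0 = σ_v − u = 97.81 − 52.974 = 44.836 kPa.
Final effective stress: σ'_f = 44.836 + 85.2 = 130.04 kPa.
σ'_f = 130.04 > σ'_p = 62.9 kPa, so the stress path crosses the preconsolidation pressure — recompression up to σ'_p, then virgin compression beyond:
S_c = H/(1+e₀)·[C_r·log₁₀(σ'_p/σ'_0) + C_c·log₁₀(σ'_f/σ'_p)]
    = 7.4/2.1 × [0.031×log₁₀(62.9/44.836) + 0.42×log₁₀(130.04/62.9)]
    = 3.5238 × [0.0045577 + 0.13248] = 0.4829 m

S_c ≈ 483 mm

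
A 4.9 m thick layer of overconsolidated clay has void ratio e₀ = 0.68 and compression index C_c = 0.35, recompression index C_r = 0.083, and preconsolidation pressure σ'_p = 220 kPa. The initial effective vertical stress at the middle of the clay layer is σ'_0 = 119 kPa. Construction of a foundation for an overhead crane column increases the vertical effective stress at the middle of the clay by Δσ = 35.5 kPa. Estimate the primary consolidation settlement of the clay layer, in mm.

S_c ≈ 27.4 mm

Final effective stress: σ'_f = 119 + 35.5 = 154.5 kPa.
σ'_f = 154.5 ≤ σ'_p = 220 kPa, so the clay remains overconsolidated and only the recompression index applies:
S_c = C_r·H/(1+e₀)·log₁₀(σ'_f/σ'_0) = 0.083×4.9/1.68×log₁₀(154.5/119)
    = 0.24209 × 0.11338 = 0.02745 m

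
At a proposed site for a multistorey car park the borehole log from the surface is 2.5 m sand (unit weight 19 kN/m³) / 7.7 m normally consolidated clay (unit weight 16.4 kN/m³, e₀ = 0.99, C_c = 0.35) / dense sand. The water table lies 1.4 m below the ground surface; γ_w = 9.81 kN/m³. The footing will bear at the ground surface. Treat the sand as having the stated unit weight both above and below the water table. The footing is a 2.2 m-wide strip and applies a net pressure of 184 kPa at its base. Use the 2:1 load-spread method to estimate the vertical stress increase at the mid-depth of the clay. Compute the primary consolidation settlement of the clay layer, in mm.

S_c ≈ 333 mm

Mid-depth of clay below the ground surface: z = 2.5 + 7.7/2 = 6.35 m.
Total vertical stress at mid-clay: σ_v = 19×2.5 + 16.4×3.85 = 110.64 kPa.
Pore pressure: u = 9.81×(6.35 − 1.4) = 48.56 kPa.
Initial effective stress: σ'_0 = σ_v − u = 110.64 − 48.56 = 62.08 kPa.
Stress increase at mid-clay by the 2:1 spreading method:
Δσ = qB/(B+z) = 184×2.2/(2.2+6.35) = 47.345 kPa
Final effective stress: σ'_f = σ'_0 + Δσ = 62.08 + 47.345 = 109.42 kPa.
Normally consolidated clay, so the full stress increment lies on the virgin compression line:
S_c = C_c·H/(1+e₀)·log₁₀(σ'_f/σ'_0) = 0.35×7.7/(1+0.99)×log₁₀(109.42/62.08)
    = 1.3543 × 0.24615 = 0.3334 m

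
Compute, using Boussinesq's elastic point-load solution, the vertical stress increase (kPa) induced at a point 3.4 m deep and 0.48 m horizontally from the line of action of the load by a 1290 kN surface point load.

Δσ_z ≈ 50.7 kPa

Boussinesq vertical stress below a point load on an elastic half-space:
Δσ_z = 3P/(2πz²) · [1 + (r/z)²]^(−5/2)
r/z = 0.48/3.4 = 0.14118; [1+(r/z)²]^(−5/2) = 0.95186.
Δσ_z = 3×1290/(2π×3.4²) × 0.95186 = 53.281 × 0.95186 = 50.72 kPa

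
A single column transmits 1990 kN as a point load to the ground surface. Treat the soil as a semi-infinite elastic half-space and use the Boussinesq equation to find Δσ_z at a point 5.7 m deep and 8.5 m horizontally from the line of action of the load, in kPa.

Boussinesq vertical stress below a point load on an elastic half-space:
Δσ_z = 3P/(2πz²) · [1 + (r/z)²]^(−5/2)
r/z = 8.5/5.7 = 1.4912; [1+(r/z)²]^(−5/2) = 0.053591.
Δσ_z = 3×1990/(2π×5.7²) × 0.053591 = 29.245 × 0.053591 = 1.567 kPa

Δσ_z ≈ 1.57 kPa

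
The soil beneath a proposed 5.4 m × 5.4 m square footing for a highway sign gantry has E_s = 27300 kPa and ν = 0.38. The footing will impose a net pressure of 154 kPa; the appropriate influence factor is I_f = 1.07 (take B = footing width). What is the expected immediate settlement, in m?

Immediate (elastic) settlement: S_e = q·B·(1−ν²)/E_s · I_f.
S_e = 154 × 5.4 × (1 − 0.38²) / 27300 × 1.07
    = 154 × 5.4 × 0.8556 / 27300 × 1.07
    = 0.02789 m

S_e ≈ 0.0279 m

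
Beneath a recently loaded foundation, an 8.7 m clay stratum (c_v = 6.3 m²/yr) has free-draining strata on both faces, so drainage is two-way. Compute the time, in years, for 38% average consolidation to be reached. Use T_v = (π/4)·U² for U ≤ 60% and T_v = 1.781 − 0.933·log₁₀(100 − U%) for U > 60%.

Drainage path length: H_d = H/2 = 4.35 m (double drainage).
U ≤ 60%: T_v = (π/4)·U² = (π/4)×0.38² = 0.11341.
t = T_v·H_d²/c_v = 0.11341×4.35²/6.3 = 0.3406 years.

t ≈ 0.341 years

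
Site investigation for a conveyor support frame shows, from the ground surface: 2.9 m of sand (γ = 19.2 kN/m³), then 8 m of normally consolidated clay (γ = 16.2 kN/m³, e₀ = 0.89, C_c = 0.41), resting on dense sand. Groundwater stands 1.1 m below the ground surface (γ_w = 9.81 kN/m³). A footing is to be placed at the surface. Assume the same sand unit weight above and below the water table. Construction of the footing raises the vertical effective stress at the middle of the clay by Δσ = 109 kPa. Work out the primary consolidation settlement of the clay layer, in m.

S_c ≈ 0.753 m

Mid-depth of clay below the ground surface: z = 2.9 + 8/2 = 6.9 m.
Total vertical stress at mid-clay: σ_v = 19.2×2.9 + 16.2×4 = 120.48 kPa.
Pore pressure: u = 9.81×(6.9 − 1.1) = 56.898 kPa.
Initial effective stress: σ'_0 = σ_v − u = 120.48 − 56.898 = 63.582 kPa.
Final effective stress: σ'_f = σ'_0 + Δσ = 63.582 + 109 = 172.58 kPa.
Normally consolidated clay, so the full stress increment lies on the virgin compression line:
S_c = C_c·H/(1+e₀)·log₁₀(σ'_f/σ'_0) = 0.41×8/(1+0.89)×log₁₀(172.58/63.582)
    = 1.7354 × 0.43366 = 0.7526 m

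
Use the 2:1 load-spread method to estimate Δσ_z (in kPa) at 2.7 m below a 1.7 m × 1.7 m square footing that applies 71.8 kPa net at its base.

Δσ_z ≈ 10.7 kPa

By the 2:1 method the load spreads at 1 horizontal : 2 vertical, so at depth z the loaded area has grown by z in each plan dimension:
Δσ = qBL/((B+z)(L+z)) = 71.8×1.7×1.7/((1.7+2.7)(1.7+2.7)) = 10.718 kPa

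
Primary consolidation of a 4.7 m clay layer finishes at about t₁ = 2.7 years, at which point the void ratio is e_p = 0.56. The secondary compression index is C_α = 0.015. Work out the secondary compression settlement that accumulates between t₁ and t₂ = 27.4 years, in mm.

Secondary compression: S_s = C_α·H/(1+e_p)·log₁₀(t₂/t₁)
S_s = 0.015×4.7/(1+0.56)×log₁₀(27.4/2.7)
    = 0.04519 × 1.006 = 0.04548 m

S_s ≈ 45.5 mm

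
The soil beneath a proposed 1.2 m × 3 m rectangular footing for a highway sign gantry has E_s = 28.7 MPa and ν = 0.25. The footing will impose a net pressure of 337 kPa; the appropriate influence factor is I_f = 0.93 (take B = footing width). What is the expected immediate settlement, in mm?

Immediate (elastic) settlement: S_e = q·B·(1−ν²)/E_s · I_f.
E_s = 28.7 MPa = 28700 kPa.
S_e = 337 × 1.2 × (1 − 0.25²) / 28700 × 0.93
    = 337 × 1.2 × 0.9375 / 28700 × 0.93
    = 0.01229 m = 12.29 mm

S_e ≈ 12.3 mm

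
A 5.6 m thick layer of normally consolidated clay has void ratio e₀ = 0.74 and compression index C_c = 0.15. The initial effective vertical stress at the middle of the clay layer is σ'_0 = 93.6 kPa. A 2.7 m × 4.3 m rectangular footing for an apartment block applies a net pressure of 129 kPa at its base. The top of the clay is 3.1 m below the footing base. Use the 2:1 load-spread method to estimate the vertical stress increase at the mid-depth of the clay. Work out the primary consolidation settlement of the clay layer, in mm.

Mid-depth of clay below the footing base: z = 3.1 + 5.6/2 = 5.9 m.
Stress increase at mid-clay by the 2:1 spreading method:
Δσ = qBL/((B+z)(L+z)) = 129×2.7×4.3/((2.7+5.9)(4.3+5.9)) = 17.074 kPa
Final effective stress: σ'_f = σ'_0 + Δσ = 93.6 + 17.074 = 110.67 kPa.
Normally consolidated clay, so the full stress increment lies on the virgin compression line:
S_c = C_c·H/(1+e₀)·log₁₀(σ'_f/σ'_0) = 0.15×5.6/(1+0.74)×log₁₀(110.67/93.6)
    = 0.48276 × 0.072754 = 0.03512 m

S_c ≈ 35.1 mm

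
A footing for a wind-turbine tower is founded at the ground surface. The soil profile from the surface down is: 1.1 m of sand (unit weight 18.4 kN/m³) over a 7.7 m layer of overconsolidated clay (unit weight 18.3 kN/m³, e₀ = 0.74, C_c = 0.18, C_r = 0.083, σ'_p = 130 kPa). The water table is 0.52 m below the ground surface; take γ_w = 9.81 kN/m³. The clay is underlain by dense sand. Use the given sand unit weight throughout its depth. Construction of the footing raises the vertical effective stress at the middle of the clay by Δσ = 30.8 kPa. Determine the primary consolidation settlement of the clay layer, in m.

Mid-depth of clay below the ground surface: z = 1.1 + 7.7/2 = 4.95 m.
Total vertical stress at mid-clay: σ_v = 18.4×1.1 + 18.3×3.85 = 90.695 kPa.
Pore pressure: u = 9.81×(4.95 − 0.52) = 43.458 kPa.
Initial effective stress: σ'_0 = σ_v − u = 90.695 − 43.458 = 47.237 kPa.
Final effective stress: σ'_f = 47.237 + 30.8 = 78.037 kPa.
σ'_f = 78.037 ≤ σ'_p = 130 kPa, so the clay remains overconsolidated and only the recompression index applies:
S_c = C_r·H/(1+e₀)·log₁₀(σ'_f/σ'_0) = 0.083×7.7/1.74×log₁₀(78.037/47.237)
    = 0.3673 × 0.21802 = 0.08008 m

S_c ≈ 0.0801 m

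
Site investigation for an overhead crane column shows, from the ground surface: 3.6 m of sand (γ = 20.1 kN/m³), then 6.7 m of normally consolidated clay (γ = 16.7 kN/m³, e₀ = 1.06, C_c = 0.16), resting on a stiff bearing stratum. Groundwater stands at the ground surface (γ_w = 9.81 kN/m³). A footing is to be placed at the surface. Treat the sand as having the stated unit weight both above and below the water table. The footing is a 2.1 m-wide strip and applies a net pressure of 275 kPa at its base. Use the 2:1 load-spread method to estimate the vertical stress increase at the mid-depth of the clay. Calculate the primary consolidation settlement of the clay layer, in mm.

Mid-depth of clay below the ground surface: z = 3.6 + 6.7/2 = 6.95 m.
Total vertical stress at mid-clay: σ_v = 20.1×3.6 + 16.7×3.35 = 128.31 kPa.
Pore pressure: u = 9.81×(6.95 − 0) = 68.18 kPa.
Initial effective stress: σ'_0 = σ_v − u = 128.31 − 68.18 = 60.13 kPa.
Stress increase at mid-clay by the 2:1 spreading method:
Δσ = qB/(B+z) = 275×2.1/(2.1+6.95) = 63.812 kPa
Final effective stress: σ'_f = σ'_0 + Δσ = 60.13 + 63.812 = 123.94 kPa.
Normally consolidated clay, so the full stress increment lies on the virgin compression line:
S_c = C_c·H/(1+e₀)·log₁₀(σ'_f/σ'_0) = 0.16×6.7/(1+1.06)×log₁₀(123.94/60.13)
    = 0.52039 × 0.31412 = 0.1635 m

S_c ≈ 163 mm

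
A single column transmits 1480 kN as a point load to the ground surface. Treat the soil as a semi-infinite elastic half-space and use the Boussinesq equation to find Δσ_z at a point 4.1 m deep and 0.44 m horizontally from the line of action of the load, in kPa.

Boussinesq vertical stress below a point load on an elastic half-space:
Δσ_z = 3P/(2πz²) · [1 + (r/z)²]^(−5/2)
r/z = 0.44/4.1 = 0.10732; [1+(r/z)²]^(−5/2) = 0.97178.
Δσ_z = 3×1480/(2π×4.1²) × 0.97178 = 42.037 × 0.97178 = 40.85 kPa

Δσ_z ≈ 40.9 kPa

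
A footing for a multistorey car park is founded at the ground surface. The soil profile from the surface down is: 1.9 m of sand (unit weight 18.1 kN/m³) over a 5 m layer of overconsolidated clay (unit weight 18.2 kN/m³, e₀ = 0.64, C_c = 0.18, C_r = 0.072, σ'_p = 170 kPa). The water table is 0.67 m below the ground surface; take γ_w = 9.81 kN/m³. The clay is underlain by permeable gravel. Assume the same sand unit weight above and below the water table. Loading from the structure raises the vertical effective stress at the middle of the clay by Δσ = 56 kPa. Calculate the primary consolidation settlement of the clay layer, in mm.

S_c ≈ 79.1 mm

Mid-depth of clay below the ground surface: z = 1.9 + 5/2 = 4.4 m.
Total vertical stress at mid-clay: σ_v = 18.1×1.9 + 18.2×2.5 = 79.89 kPa.
Pore pressure: u = 9.81×(4.4 − 0.67) = 36.591 kPa.
Initial effective stress: σ'_0 = σ_v − u = 79.89 − 36.591 = 43.299 kPa.
Final effective stress: σ'_f = 43.299 + 56 = 99.299 kPa.
σ'_f = 99.299 ≤ σ'_p = 170 kPa, so the clay remains overconsolidated and only the recompression index applies:
S_c = C_r·H/(1+e₀)·log₁₀(σ'_f/σ'_0) = 0.072×5/1.64×log₁₀(99.299/43.299)
    = 0.21951 × 0.36047 = 0.07913 m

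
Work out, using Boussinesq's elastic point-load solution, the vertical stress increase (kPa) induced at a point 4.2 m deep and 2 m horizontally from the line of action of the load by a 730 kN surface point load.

Boussinesq vertical stress below a point load on an elastic half-space:
Δσ_z = 3P/(2πz²) · [1 + (r/z)²]^(−5/2)
r/z = 2/4.2 = 0.47619; [1+(r/z)²]^(−5/2) = 0.59993.
Δσ_z = 3×730/(2π×4.2²) × 0.59993 = 19.759 × 0.59993 = 11.85 kPa

Δσ_z ≈ 11.9 kPa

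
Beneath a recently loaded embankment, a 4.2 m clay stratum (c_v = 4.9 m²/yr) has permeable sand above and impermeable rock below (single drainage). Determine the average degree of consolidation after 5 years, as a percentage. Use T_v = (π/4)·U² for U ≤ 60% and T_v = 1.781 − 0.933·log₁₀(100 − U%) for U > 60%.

Drainage path length: H_d = H = 4.2 m (single drainage).
T_v = c_v·t/H_d² = 4.9×5/4.2² = 1.3889.
T_v = 1.3889 corresponds to the U > 60% branch:
U = 1 − 10^((1.781 − T_v)/0.933)/100 = 0.9737

U ≈ 97.4 %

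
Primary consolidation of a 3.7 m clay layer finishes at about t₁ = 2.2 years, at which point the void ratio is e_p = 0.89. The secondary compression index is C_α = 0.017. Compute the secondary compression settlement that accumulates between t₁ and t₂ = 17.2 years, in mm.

Secondary compression: S_s = C_α·H/(1+e_p)·log₁₀(t₂/t₁)
S_s = 0.017×3.7/(1+0.89)×log₁₀(17.2/2.2)
    = 0.03328 × 0.8931 = 0.02972 m

S_s ≈ 29.7 mm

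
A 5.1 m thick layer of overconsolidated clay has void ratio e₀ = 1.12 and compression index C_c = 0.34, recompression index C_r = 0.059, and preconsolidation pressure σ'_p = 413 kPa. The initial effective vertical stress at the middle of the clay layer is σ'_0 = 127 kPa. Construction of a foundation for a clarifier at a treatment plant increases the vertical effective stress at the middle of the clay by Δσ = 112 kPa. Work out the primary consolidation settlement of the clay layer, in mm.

Final effective stress: σ'_f = 127 + 112 = 239 kPa.
σ'_f = 239 ≤ σ'_p = 413 kPa, so the clay remains overconsolidated and only the recompression index applies:
S_c = C_r·H/(1+e₀)·log₁₀(σ'_f/σ'_0) = 0.059×5.1/2.12×log₁₀(239/127)
    = 0.14194 × 0.27459 = 0.03897 m

S_c ≈ 39 mm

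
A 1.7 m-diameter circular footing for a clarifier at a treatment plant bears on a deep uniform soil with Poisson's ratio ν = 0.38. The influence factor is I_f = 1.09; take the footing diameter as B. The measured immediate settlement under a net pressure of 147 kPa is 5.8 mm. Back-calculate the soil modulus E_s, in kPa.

S_e = q·B·(1−ν²)/E_s · I_f  ⇒  E_s = q·B·(1−ν²)·I_f / S_e.
E_s = 147 × 1.7 × 0.8556 × 1.09 / 0.0058 = 40180 kPa

E_s ≈ 40200 kPa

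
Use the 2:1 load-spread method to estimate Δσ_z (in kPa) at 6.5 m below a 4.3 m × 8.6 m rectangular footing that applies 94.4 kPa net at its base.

By the 2:1 method the load spreads at 1 horizontal : 2 vertical, so at depth z the loaded area has grown by z in each plan dimension:
Δσ = qBL/((B+z)(L+z)) = 94.4×4.3×8.6/((4.3+6.5)(8.6+6.5)) = 21.406 kPa

Δσ_z ≈ 21.4 kPa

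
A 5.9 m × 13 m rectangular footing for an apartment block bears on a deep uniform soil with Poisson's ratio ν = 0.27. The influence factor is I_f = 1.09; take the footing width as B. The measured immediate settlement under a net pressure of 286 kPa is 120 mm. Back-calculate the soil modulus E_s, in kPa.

E_s ≈ 14200 kPa

S_e = q·B·(1−ν²)/E_s · I_f  ⇒  E_s = q·B·(1−ν²)·I_f / S_e.
E_s = 286 × 5.9 × 0.9271 × 1.09 / 0.12 = 14210 kPa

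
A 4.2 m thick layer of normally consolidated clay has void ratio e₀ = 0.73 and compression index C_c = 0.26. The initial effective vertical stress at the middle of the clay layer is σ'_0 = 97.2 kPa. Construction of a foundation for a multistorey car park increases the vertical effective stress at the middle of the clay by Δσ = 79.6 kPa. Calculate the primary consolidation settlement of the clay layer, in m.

S_c ≈ 0.164 m

Final effective stress: σ'_f = σ'_0 + Δσ = 97.2 + 79.6 = 176.8 kPa.
Normally consolidated clay, so the full stress increment lies on the virgin compression line:
S_c = C_c·H/(1+e₀)·log₁₀(σ'_f/σ'_0) = 0.26×4.2/(1+0.73)×log₁₀(176.8/97.2)
    = 0.63121 × 0.25982 = 0.164 m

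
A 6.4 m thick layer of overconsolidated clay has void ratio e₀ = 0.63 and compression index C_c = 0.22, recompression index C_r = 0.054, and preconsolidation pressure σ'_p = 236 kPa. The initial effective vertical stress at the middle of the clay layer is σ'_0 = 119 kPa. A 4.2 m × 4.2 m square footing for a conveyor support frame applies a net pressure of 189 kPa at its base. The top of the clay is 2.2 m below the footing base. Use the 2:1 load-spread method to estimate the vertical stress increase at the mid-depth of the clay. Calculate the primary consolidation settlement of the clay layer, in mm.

Mid-depth of clay below the footing base: z = 2.2 + 6.4/2 = 5.4 m.
Stress increase at mid-clay by the 2:1 spreading method:
Δσ = qBL/((B+z)(L+z)) = 189×4.2×4.2/((4.2+5.4)(4.2+5.4)) = 36.176 kPa
Final effective stress: σ'_f = 119 + 36.176 = 155.18 kPa.
σ'_f = 155.18 ≤ σ'_p = 236 kPa, so the clay remains overconsolidated and only the recompression index applies:
S_c = C_r·H/(1+e₀)·log₁₀(σ'_f/σ'_0) = 0.054×6.4/1.63×log₁₀(155.18/119)
    = 0.21203 × 0.11529 = 0.02444 m

S_c ≈ 24.4 mm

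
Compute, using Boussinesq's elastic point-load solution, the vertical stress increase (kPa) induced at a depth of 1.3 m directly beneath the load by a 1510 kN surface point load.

Boussinesq vertical stress below a point load on an elastic half-space:
Δσ_z = 3P/(2πz²) · [1 + (r/z)²]^(−5/2)
r/z = 0/1.3 = 0; [1+(r/z)²]^(−5/2) = 1.
Δσ_z = 3×1510/(2π×1.3²) × 1 = 426.61 × 1 = 426.6 kPa

Δσ_z ≈ 427 kPa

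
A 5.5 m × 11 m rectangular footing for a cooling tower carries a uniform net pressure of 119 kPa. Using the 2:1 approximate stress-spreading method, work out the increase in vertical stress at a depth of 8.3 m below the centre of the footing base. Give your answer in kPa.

Δσ_z ≈ 27 kPa

By the 2:1 method the load spreads at 1 horizontal : 2 vertical, so at depth z the loaded area has grown by z in each plan dimension:
Δσ = qBL/((B+z)(L+z)) = 119×5.5×11/((5.5+8.3)(11+8.3)) = 27.031 kPa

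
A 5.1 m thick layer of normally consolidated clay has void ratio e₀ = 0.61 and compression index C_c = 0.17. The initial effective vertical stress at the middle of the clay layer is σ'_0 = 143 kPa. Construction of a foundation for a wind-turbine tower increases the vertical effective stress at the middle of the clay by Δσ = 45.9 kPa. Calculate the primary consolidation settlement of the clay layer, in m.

S_c ≈ 0.0651 m

Final effective stress: σ'_f = σ'_0 + Δσ = 143 + 45.9 = 188.9 kPa.
Normally consolidated clay, so the full stress increment lies on the virgin compression line:
S_c = C_c·H/(1+e₀)·log₁₀(σ'_f/σ'_0) = 0.17×5.1/(1+0.61)×log₁₀(188.9/143)
    = 0.53851 × 0.1209 = 0.06511 m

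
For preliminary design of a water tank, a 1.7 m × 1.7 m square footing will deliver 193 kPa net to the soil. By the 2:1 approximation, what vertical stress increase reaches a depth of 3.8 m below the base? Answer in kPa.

Δσ_z ≈ 18.4 kPa

By the 2:1 method the load spreads at 1 horizontal : 2 vertical, so at depth z the loaded area has grown by z in each plan dimension:
Δσ = qBL/((B+z)(L+z)) = 193×1.7×1.7/((1.7+3.8)(1.7+3.8)) = 18.439 kPa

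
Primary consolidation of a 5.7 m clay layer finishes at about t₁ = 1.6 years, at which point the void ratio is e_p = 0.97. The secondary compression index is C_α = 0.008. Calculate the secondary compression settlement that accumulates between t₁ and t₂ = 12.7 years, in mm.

S_s ≈ 20.8 mm

Secondary compression: S_s = C_α·H/(1+e_p)·log₁₀(t₂/t₁)
S_s = 0.008×5.7/(1+0.97)×log₁₀(12.7/1.6)
    = 0.02315 × 0.8997 = 0.02083 m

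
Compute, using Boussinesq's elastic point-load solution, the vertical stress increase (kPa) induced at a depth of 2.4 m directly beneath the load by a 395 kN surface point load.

Δσ_z ≈ 32.7 kPa

Boussinesq vertical stress below a point load on an elastic half-space:
Δσ_z = 3P/(2πz²) · [1 + (r/z)²]^(−5/2)
r/z = 0/2.4 = 0; [1+(r/z)²]^(−5/2) = 1.
Δσ_z = 3×395/(2π×2.4²) × 1 = 32.743 × 1 = 32.74 kPa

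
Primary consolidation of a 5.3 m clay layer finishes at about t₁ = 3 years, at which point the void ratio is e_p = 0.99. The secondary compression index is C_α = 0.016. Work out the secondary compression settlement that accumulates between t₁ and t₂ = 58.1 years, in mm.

Secondary compression: S_s = C_α·H/(1+e_p)·log₁₀(t₂/t₁)
S_s = 0.016×5.3/(1+0.99)×log₁₀(58.1/3)
    = 0.04261 × 1.287 = 0.05485 m

S_s ≈ 54.8 mm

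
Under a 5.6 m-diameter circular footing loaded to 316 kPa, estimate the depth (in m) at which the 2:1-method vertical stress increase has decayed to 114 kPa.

z ≈ 3.72 m

2:1 spreading — at depth z the loaded area has grown by z in each plan dimension:
qD²/(D+z)² = Δσ_z ⇒ z = D(√(q/Δσ_z) − 1) = 5.6×(√(316/114) − 1) = 3.724 m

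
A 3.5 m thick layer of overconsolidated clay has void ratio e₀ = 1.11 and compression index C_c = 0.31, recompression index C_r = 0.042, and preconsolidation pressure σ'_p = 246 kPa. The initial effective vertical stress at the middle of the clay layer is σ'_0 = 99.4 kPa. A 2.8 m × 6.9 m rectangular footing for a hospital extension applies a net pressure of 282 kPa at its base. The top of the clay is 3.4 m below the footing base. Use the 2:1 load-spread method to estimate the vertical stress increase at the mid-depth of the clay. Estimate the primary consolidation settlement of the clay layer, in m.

Mid-depth of clay below the footing base: z = 3.4 + 3.5/2 = 5.15 m.
Stress increase at mid-clay by the 2:1 spreading method:
Δσ = qBL/((B+z)(L+z)) = 282×2.8×6.9/((2.8+5.15)(6.9+5.15)) = 56.872 kPa
Final effective stress: σ'_f = 99.4 + 56.872 = 156.27 kPa.
σ'_f = 156.27 ≤ σ'_p = 246 kPa, so the clay remains overconsolidated and only the recompression index applies:
S_c = C_r·H/(1+e₀)·log₁₀(σ'_f/σ'_0) = 0.042×3.5/2.11×log₁₀(156.27/99.4)
    = 0.06967 × 0.19649 = 0.01369 m

S_c ≈ 0.0137 m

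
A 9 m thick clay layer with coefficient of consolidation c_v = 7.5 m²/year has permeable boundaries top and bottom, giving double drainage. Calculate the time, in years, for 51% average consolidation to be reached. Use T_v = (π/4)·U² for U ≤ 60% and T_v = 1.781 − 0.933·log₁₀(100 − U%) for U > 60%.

t ≈ 0.552 years

Drainage path length: H_d = H/2 = 4.5 m (double drainage).
U ≤ 60%: T_v = (π/4)·U² = (π/4)×0.51² = 0.20428.
t = T_v·H_d²/c_v = 0.20428×4.5²/7.5 = 0.5516 years.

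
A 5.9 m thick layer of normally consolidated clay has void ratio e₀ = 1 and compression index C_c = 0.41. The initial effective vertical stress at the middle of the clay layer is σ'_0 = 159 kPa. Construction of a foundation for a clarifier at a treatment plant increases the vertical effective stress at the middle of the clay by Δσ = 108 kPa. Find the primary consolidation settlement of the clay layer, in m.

S_c ≈ 0.272 m

Final effective stress: σ'_f = σ'_0 + Δσ = 159 + 108 = 267 kPa.
Normally consolidated clay, so the full stress increment lies on the virgin compression line:
S_c = C_c·H/(1+e₀)·log₁₀(σ'_f/σ'_0) = 0.41×5.9/(1+1)×log₁₀(267/159)
    = 1.2095 × 0.22511 = 0.2723 m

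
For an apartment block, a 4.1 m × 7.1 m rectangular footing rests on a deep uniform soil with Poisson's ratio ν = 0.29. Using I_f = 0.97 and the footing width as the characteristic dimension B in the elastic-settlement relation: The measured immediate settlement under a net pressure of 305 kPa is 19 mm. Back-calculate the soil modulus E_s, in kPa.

S_e = q·B·(1−ν²)/E_s · I_f  ⇒  E_s = q·B·(1−ν²)·I_f / S_e.
E_s = 305 × 4.1 × 0.9159 × 0.97 / 0.019 = 58470 kPa

E_s ≈ 58500 kPa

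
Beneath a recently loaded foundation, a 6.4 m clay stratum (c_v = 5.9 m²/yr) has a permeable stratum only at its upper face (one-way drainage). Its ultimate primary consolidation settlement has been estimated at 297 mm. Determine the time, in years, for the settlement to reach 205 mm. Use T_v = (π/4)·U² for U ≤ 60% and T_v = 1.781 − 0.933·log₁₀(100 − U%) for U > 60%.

t ≈ 2.71 years

Drainage path length: H_d = H = 6.4 m (single drainage).
U = S(t)/S_ult = 205/297 = 0.6902.
U > 60%: T_v = 1.781 − 0.933·log₁₀(100 − 69.024) = 0.38987.
t = T_v·H_d²/c_v = 0.38987×6.4²/5.9 = 2.707 years.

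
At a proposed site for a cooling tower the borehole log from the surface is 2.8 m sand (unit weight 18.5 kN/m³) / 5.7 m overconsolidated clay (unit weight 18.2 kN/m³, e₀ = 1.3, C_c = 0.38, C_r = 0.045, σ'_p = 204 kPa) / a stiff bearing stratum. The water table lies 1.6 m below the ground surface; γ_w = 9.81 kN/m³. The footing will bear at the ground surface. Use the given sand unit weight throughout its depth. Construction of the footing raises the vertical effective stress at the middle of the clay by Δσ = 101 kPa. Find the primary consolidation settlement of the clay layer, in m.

Mid-depth of clay below the ground surface: z = 2.8 + 5.7/2 = 5.65 m.
Total vertical stress at mid-clay: σ_v = 18.5×2.8 + 18.2×2.85 = 103.67 kPa.
Pore pressure: u = 9.81×(5.65 − 1.6) = 39.73 kPa.
Initial effective stress: σ'_0 = σ_v − u = 103.67 − 39.73 = 63.94 kPa.
Final effective stress: σ'_f = 63.94 + 101 = 164.94 kPa.
σ'_f = 164.94 ≤ σ'_p = 204 kPa, so the clay remains overconsolidated and only the recompression index applies:
S_c = C_r·H/(1+e₀)·log₁₀(σ'_f/σ'_0) = 0.045×5.7/2.3×log₁₀(164.94/63.94)
    = 0.11152 × 0.41155 = 0.0459 m

S_c ≈ 0.0459 m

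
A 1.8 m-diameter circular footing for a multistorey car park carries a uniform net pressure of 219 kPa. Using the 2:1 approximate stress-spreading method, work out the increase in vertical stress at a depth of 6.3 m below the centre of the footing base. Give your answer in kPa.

By the 2:1 method the load spreads at 1 horizontal : 2 vertical, so at depth z the loaded area has grown by z in each plan dimension:
Δσ ≈ qD²/(D+z)² = 219×1.8²/(1.8+6.3)² = 10.815 kPa

Δσ_z ≈ 10.8 kPa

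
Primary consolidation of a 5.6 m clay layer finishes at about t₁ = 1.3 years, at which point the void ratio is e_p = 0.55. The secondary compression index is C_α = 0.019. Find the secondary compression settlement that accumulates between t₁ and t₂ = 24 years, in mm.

Secondary compression: S_s = C_α·H/(1+e_p)·log₁₀(t₂/t₁)
S_s = 0.019×5.6/(1+0.55)×log₁₀(24/1.3)
    = 0.06865 × 1.266 = 0.08692 m

S_s ≈ 86.9 mm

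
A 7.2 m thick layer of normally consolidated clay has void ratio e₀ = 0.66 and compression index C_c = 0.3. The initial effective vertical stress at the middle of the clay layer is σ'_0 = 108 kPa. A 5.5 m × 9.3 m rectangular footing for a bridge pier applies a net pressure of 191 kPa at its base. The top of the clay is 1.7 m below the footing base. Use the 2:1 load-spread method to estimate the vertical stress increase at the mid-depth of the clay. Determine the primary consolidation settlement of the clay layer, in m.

S_c ≈ 0.256 m

Mid-depth of clay below the footing base: z = 1.7 + 7.2/2 = 5.3 m.
Stress increase at mid-clay by the 2:1 spreading method:
Δσ = qBL/((B+z)(L+z)) = 191×5.5×9.3/((5.5+5.3)(9.3+5.3)) = 61.959 kPa
Final effective stress: σ'_f = σ'_0 + Δσ = 108 + 61.959 = 169.96 kPa.
Normally consolidated clay, so the full stress increment lies on the virgin compression line:
S_c = C_c·H/(1+e₀)·log₁₀(σ'_f/σ'_0) = 0.3×7.2/(1+0.66)×log₁₀(169.96/108)
    = 1.3012 × 0.19692 = 0.2562 m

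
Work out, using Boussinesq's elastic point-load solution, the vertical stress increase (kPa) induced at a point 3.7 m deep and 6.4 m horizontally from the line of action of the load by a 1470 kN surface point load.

Δσ_z ≈ 1.61 kPa

Boussinesq vertical stress below a point load on an elastic half-space:
Δσ_z = 3P/(2πz²) · [1 + (r/z)²]^(−5/2)
r/z = 6.4/3.7 = 1.7297; [1+(r/z)²]^(−5/2) = 0.031407.
Δσ_z = 3×1470/(2π×3.7²) × 0.031407 = 51.269 × 0.031407 = 1.61 kPa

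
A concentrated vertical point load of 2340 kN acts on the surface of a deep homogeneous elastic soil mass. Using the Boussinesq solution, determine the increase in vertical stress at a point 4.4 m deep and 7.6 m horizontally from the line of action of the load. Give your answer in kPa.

Δσ_z ≈ 1.82 kPa

Boussinesq vertical stress below a point load on an elastic half-space:
Δσ_z = 3P/(2πz²) · [1 + (r/z)²]^(−5/2)
r/z = 7.6/4.4 = 1.7273; [1+(r/z)²]^(−5/2) = 0.031575.
Δσ_z = 3×2340/(2π×4.4²) × 0.031575 = 57.71 × 0.031575 = 1.822 kPa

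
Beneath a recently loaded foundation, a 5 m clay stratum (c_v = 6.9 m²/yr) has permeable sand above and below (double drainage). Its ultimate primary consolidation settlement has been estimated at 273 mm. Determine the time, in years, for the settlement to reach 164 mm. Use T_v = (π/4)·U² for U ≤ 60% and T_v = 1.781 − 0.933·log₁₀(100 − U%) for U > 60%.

t ≈ 0.26 years

Drainage path length: H_d = H/2 = 2.5 m (double drainage).
U = S(t)/S_ult = 164/273 = 0.6007.
U > 60%: T_v = 1.781 − 0.933·log₁₀(100 − 60.073) = 0.28702.
t = T_v·H_d²/c_v = 0.28702×2.5²/6.9 = 0.26 years.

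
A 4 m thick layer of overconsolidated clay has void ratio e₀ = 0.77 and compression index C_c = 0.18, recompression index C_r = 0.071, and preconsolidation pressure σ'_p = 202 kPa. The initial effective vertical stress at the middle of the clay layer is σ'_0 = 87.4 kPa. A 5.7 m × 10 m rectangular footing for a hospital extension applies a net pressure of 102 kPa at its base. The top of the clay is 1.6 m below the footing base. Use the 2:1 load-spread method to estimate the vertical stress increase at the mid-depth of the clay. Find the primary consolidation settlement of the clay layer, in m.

Mid-depth of clay below the footing base: z = 1.6 + 4/2 = 3.6 m.
Stress increase at mid-clay by the 2:1 spreading method:
Δσ = qBL/((B+z)(L+z)) = 102×5.7×10/((5.7+3.6)(10+3.6)) = 45.968 kPa
Final effective stress: σ'_f = 87.4 + 45.968 = 133.37 kPa.
σ'_f = 133.37 ≤ σ'_p = 202 kPa, so the clay remains overconsolidated and only the recompression index applies:
S_c = C_r·H/(1+e₀)·log₁₀(σ'_f/σ'_0) = 0.071×4/1.77×log₁₀(133.37/87.4)
    = 0.16045 × 0.18355 = 0.02945 m

S_c ≈ 0.0295 m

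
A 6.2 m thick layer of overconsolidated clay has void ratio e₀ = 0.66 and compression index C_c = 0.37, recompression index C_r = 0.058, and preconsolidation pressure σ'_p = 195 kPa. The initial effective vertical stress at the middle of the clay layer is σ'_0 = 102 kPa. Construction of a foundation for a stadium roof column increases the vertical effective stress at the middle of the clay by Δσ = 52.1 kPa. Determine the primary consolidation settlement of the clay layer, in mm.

Final effective stress: σ'_f = 102 + 52.1 = 154.1 kPa.
σ'_f = 154.1 ≤ σ'_p = 195 kPa, so the clay remains overconsolidated and only the recompression index applies:
S_c = C_r·H/(1+e₀)·log₁₀(σ'_f/σ'_0) = 0.058×6.2/1.66×log₁₀(154.1/102)
    = 0.21662 × 0.1792 = 0.03882 m

S_c ≈ 38.8 mm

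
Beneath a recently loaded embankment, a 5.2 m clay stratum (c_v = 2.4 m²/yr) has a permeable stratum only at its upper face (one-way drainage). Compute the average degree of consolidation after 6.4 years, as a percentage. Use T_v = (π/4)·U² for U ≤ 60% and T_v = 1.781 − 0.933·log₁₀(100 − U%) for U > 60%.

Drainage path length: H_d = H = 5.2 m (single drainage).
T_v = c_v·t/H_d² = 2.4×6.4/5.2² = 0.56805.
T_v = 0.56805 corresponds to the U > 60% branch:
U = 1 − 10^((1.781 − T_v)/0.933)/100 = 0.8004

U ≈ 80 %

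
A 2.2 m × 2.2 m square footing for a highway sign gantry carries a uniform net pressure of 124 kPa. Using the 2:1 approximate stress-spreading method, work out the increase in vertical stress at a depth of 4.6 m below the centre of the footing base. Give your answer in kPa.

By the 2:1 method the load spreads at 1 horizontal : 2 vertical, so at depth z the loaded area has grown by z in each plan dimension:
Δσ = qBL/((B+z)(L+z)) = 124×2.2×2.2/((2.2+4.6)(2.2+4.6)) = 12.979 kPa

Δσ_z ≈ 13 kPa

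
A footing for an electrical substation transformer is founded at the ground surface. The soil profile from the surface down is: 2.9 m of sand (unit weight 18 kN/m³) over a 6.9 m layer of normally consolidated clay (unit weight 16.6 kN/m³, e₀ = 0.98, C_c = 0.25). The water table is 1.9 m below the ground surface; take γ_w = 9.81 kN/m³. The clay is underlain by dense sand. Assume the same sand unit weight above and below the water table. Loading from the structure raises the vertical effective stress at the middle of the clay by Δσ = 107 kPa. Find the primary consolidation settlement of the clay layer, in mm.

S_c ≈ 365 mm

Mid-depth of clay below the ground surface: z = 2.9 + 6.9/2 = 6.35 m.
Total vertical stress at mid-clay: σ_v = 18×2.9 + 16.6×3.45 = 109.47 kPa.
Pore pressure: u = 9.81×(6.35 − 1.9) = 43.655 kPa.
Initial effective stress: σ'_0 = σ_v − u = 109.47 − 43.655 = 65.815 kPa.
Final effective stress: σ'_f = σ'_0 + Δσ = 65.815 + 107 = 172.81 kPa.
Normally consolidated clay, so the full stress increment lies on the virgin compression line:
S_c = C_c·H/(1+e₀)·log₁₀(σ'_f/σ'_0) = 0.25×6.9/(1+0.98)×log₁₀(172.81/65.815)
    = 0.87121 × 0.41924 = 0.3652 m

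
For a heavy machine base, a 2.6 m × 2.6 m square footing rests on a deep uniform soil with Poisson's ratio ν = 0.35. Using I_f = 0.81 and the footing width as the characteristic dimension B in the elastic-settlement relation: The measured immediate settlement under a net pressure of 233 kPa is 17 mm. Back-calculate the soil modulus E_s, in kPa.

S_e = q·B·(1−ν²)/E_s · I_f  ⇒  E_s = q·B·(1−ν²)·I_f / S_e.
E_s = 233 × 2.6 × 0.8775 × 0.81 / 0.017 = 25330 kPa

E_s ≈ 25300 kPa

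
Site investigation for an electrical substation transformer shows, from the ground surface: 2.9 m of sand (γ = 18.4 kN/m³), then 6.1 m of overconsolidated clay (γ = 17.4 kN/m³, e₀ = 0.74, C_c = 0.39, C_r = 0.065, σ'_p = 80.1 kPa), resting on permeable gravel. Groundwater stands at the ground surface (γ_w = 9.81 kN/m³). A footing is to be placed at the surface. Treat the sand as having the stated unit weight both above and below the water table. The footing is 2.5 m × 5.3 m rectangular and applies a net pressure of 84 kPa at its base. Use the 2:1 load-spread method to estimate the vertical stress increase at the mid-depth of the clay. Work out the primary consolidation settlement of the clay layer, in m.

S_c ≈ 0.0216 m

Mid-depth of clay below the ground surface: z = 2.9 + 6.1/2 = 5.95 m.
Total vertical stress at mid-clay: σ_v = 18.4×2.9 + 17.4×3.05 = 106.43 kPa.
Pore pressure: u = 9.81×(5.95 − 0) = 58.37 kPa.
Initial effective stress: σ'_0 = σ_v − u = 106.43 − 58.37 = 48.06 kPa.
Stress increase at mid-clay by the 2:1 spreading method:
Δσ = qBL/((B+z)(L+z)) = 84×2.5×5.3/((2.5+5.95)(5.3+5.95)) = 11.708 kPa
Final effective stress: σ'_f = 48.06 + 11.708 = 59.768 kPa.
σ'_f = 59.768 ≤ σ'_p = 80.1 kPa, so the clay remains overconsolidated and only the recompression index applies:
S_c = C_r·H/(1+e₀)·log₁₀(σ'_f/σ'_0) = 0.065×6.1/1.74×log₁₀(59.768/48.06)
    = 0.22787 × 0.094685 = 0.02158 m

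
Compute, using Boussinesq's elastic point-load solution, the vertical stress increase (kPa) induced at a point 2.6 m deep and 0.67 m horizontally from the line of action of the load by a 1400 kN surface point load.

Δσ_z ≈ 84.2 kPa

Boussinesq vertical stress below a point load on an elastic half-space:
Δσ_z = 3P/(2πz²) · [1 + (r/z)²]^(−5/2)
r/z = 0.67/2.6 = 0.25769; [1+(r/z)²]^(−5/2) = 0.85152.
Δσ_z = 3×1400/(2π×2.6²) × 0.85152 = 98.883 × 0.85152 = 84.2 kPa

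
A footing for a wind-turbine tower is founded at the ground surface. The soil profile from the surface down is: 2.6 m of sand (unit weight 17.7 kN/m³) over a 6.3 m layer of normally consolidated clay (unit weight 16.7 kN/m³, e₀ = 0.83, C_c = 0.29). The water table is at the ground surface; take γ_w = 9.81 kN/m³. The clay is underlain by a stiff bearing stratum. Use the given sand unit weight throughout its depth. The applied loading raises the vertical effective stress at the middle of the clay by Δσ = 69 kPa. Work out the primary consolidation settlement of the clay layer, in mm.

Mid-depth of clay below the ground surface: z = 2.6 + 6.3/2 = 5.75 m.
Total vertical stress at mid-clay: σ_v = 17.7×2.6 + 16.7×3.15 = 98.625 kPa.
Pore pressure: u = 9.81×(5.75 − 0) = 56.408 kPa.
Initial effective stress: σ'_0 = σ_v − u = 98.625 − 56.408 = 42.217 kPa.
Final effective stress: σ'_f = σ'_0 + Δσ = 42.217 + 69 = 111.22 kPa.
Normally consolidated clay, so the full stress increment lies on the virgin compression line:
S_c = C_c·H/(1+e₀)·log₁₀(σ'_f/σ'_0) = 0.29×6.3/(1+0.83)×log₁₀(111.22/42.217)
    = 0.99836 × 0.4207 = 0.42 m

S_c ≈ 420 mm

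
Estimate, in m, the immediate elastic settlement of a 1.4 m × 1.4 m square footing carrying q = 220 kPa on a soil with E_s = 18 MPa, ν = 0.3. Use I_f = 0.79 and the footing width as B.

Immediate (elastic) settlement: S_e = q·B·(1−ν²)/E_s · I_f.
E_s = 18 MPa = 18000 kPa.
S_e = 220 × 1.4 × (1 − 0.3²) / 18000 × 0.79
    = 220 × 1.4 × 0.91 / 18000 × 0.79
    = 0.0123 m

S_e ≈ 0.0123 m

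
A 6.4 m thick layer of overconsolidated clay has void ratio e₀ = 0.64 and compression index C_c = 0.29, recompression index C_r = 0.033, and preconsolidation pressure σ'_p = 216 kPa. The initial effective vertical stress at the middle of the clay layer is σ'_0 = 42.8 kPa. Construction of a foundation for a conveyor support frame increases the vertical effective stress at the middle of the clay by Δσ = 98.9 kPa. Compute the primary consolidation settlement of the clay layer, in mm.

S_c ≈ 67 mm

Final effective stress: σ'_f = 42.8 + 98.9 = 141.7 kPa.
σ'_f = 141.7 ≤ σ'_p = 216 kPa, so the clay remains overconsolidated and only the recompression index applies:
S_c = C_r·H/(1+e₀)·log₁₀(σ'_f/σ'_0) = 0.033×6.4/1.64×log₁₀(141.7/42.8)
    = 0.12878 × 0.51993 = 0.06696 m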